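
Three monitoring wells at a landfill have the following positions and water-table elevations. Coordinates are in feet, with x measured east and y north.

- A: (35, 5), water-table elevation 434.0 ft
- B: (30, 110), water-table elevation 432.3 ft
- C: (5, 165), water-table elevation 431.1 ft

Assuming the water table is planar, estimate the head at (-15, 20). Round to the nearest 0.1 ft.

Differences from A: to B (Δx, Δy, Δh) = (-5, 105, -1.7); to C = (-30, 160, -2.9).
Solve a·Δx + b·Δy = Δh: det = (-5)·160 − (-30)·105 = 2350.
∂h/∂x = [(-1.7)·160 − (-2.9)·105] / 2350 = +0.01383
∂h/∂y = [(-5)·(-2.9) − (-30)·(-1.7)] / 2350 = -0.01553
h(-15, 20) = 434.0 + (+0.01383)·(-50) + (-0.01553)·(15) = 434.0 -0.691 -0.233 = 433.076 ft.

433.1 ft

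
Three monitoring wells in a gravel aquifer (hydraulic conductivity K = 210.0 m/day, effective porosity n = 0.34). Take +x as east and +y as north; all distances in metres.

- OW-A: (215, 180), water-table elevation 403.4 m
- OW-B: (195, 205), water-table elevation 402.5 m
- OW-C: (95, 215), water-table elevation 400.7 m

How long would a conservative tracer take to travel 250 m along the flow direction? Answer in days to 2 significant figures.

14 days

Differences from OW-A: to OW-B (Δx, Δy, Δh) = (-20, 25, -0.9); to OW-C = (-120, 35, -2.7).
Solve a·Δx + b·Δy = Δh: det = (-20)·35 − (-120)·25 = 2300.
∂h/∂x = [(-0.9)·35 − (-2.7)·25] / 2300 = +0.01565
∂h/∂y = [(-20)·(-2.7) − (-120)·(-0.9)] / 2300 = -0.02348
|∇h| = √(0.01565² + -0.02348²) = 0.02822
Seepage velocity v = K·i/n = 210.0 × 0.02822 / 0.34 = 17.43 m/day.
t = 250 / 17.43 = 14.34 days.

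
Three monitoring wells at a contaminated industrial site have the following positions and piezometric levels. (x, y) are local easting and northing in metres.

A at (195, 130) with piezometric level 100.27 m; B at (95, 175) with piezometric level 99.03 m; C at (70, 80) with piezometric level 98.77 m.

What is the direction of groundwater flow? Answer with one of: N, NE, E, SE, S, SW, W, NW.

W

With h = a·x + b·y + c and A as origin, the differences give:
  (-100)·a + 45·b = -1.24
  (-125)·a + (-50)·b = -1.50
Eliminate b (×(-50) and ×45, subtract): 10625·a = 129.500 → a = ∂h/∂x = +0.01219
Back-substitute: b = ∂h/∂y = -0.0004706.
Flow = −∇h = (-0.01219 east, +0.0004706 north), which points west.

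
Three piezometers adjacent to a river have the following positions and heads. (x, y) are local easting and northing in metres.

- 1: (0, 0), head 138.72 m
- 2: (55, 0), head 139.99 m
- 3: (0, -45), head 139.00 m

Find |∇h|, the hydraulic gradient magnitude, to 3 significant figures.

∂h/∂x = (139.99 − 138.72) / (55 − 0) = +0.02309
∂h/∂y = (139.00 − 138.72) / (-45 − 0) = -0.006222
|∇h| = √(0.02309² + -0.006222²) = 0.02391

0.0239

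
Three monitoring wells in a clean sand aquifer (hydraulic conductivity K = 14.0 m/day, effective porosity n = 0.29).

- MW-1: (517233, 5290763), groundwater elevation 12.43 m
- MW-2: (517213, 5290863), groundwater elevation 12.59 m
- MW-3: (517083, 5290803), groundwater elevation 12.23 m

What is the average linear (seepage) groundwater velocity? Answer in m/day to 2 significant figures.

With h = a·x + b·y + c and MW-1 as origin, the differences give:
  (-20)·a + 100·b = +0.16
  (-150)·a + 40·b = -0.20
Eliminate b (×40 and ×100, subtract): 14200·a = 26.400 → a = ∂h/∂x = +0.001859
Back-substitute: b = ∂h/∂y = +0.001972.
|∇h| = √(0.001859² + 0.001972²) = 0.00271
Seepage velocity v = K·i/n = 14.0 × 0.00271 / 0.29 = 0.1308 m/day.

0.13 m/day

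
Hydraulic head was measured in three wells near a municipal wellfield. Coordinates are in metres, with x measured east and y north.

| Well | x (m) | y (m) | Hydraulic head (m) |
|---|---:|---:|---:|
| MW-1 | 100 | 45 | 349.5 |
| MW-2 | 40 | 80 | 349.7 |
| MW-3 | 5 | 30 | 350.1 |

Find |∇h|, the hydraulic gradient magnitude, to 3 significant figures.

0.00696

Differences from MW-1: to MW-2 (Δx, Δy, Δh) = (-60, 35, +0.2); to MW-3 = (-95, -15, +0.6).
Solve a·Δx + b·Δy = Δh: det = (-60)·(-15) − (-95)·35 = 4225.
∂h/∂x = [(+0.2)·(-15) − (+0.6)·35] / 4225 = -0.005680
∂h/∂y = [(-60)·(+0.6) − (-95)·(+0.2)] / 4225 = -0.004024
|∇h| = √(-0.005680² + -0.004024²) = 0.006961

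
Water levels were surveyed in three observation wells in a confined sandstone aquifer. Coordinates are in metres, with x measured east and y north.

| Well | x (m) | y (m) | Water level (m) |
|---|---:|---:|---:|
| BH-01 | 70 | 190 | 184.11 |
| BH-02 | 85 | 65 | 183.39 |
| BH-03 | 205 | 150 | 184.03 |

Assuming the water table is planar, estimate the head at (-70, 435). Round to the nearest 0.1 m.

185.4 m

Three-point gradient (reference BH-01): Δ to BH-02 = (15, -125, -0.72), Δ to BH-03 = (135, -40, -0.08).
∂h/∂x = +0.001155, ∂h/∂y = +0.005899 (det = 16275).
h(-70, 435) = 184.11 + (+0.001155)·(-140) + (+0.005899)·(245) = 184.11 -0.162 +1.445 = 185.393 m.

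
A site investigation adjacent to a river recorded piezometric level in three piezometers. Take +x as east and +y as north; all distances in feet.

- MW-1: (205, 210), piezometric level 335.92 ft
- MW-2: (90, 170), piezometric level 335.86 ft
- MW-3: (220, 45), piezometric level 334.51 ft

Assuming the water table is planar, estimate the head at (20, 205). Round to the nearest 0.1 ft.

336.3 ft

With h = a·x + b·y + c and MW-1 as origin, the differences give:
  (-115)·a + (-40)·b = -0.06
  15·a + (-165)·b = -1.41
Eliminate b (×(-165) and ×(-40), subtract): 19575·a = -46.500 → a = ∂h/∂x = -0.002375
Back-substitute: b = ∂h/∂y = +0.008330.
h(20, 205) = 335.92 + (-0.002375)·(-185) + (+0.008330)·(-5) = 335.92 +0.439 -0.042 = 336.318 ft.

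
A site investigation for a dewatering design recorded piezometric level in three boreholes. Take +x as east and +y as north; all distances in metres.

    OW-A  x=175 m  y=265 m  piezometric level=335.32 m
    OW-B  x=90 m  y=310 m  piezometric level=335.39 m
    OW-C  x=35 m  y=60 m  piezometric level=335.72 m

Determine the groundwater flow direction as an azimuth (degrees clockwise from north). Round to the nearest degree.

053°

With h = a·x + b·y + c and OW-A as origin, the differences give:
  (-85)·a + 45·b = +0.07
  (-140)·a + (-205)·b = +0.40
Eliminate b (×(-205) and ×45, subtract): 23725·a = -32.350 → a = ∂h/∂x = -0.001364
Back-substitute: b = ∂h/∂y = -0.001020.
Flow direction (−∇h) has components (+0.001364 E, +0.001020 N).
Azimuth = atan2(E, N) = atan2(+0.001364, +0.001020) = 53.2° ≈ 053°.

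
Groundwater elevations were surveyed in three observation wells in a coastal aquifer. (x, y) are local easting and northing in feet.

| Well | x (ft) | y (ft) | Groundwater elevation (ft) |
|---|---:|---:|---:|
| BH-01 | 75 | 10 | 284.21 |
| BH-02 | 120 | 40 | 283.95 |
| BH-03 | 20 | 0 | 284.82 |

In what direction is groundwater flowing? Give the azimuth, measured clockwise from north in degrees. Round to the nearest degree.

130°

Taking BH-01 as reference: BH-02−BH-01 = (45, 30, -0.26); BH-03−BH-01 = (-55, -10, +0.61).
Solve a·Δx + b·Δy = Δh: det = 45·(-10) − (-55)·30 = 1200.
∂h/∂x = [(-0.26)·(-10) − (+0.61)·30] / 1200 = -0.01308
∂h/∂y = [45·(+0.61) − (-55)·(-0.26)] / 1200 = +0.01096
Flow direction (−∇h) has components (+0.01308 E, -0.01096 N).
Azimuth = atan2(E, N) = atan2(+0.01308, -0.01096) = 129.9° ≈ 130°.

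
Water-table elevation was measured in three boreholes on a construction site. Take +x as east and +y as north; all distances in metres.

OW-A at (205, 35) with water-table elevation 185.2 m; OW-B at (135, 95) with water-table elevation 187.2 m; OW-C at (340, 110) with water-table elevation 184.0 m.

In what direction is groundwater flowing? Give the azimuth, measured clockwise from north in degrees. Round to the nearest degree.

With h = a·x + b·y + c and OW-A as origin, the differences give:
  (-70)·a + 60·b = +2.0
  135·a + 75·b = -1.2
Eliminate b (×75 and ×60, subtract): -13350·a = 222.00 → a = ∂h/∂x = -0.01663
Back-substitute: b = ∂h/∂y = +0.01393.
Flow direction (−∇h) has components (+0.01663 E, -0.01393 N).
Azimuth = atan2(E, N) = atan2(+0.01663, -0.01393) = 130.0° ≈ 130°.

130°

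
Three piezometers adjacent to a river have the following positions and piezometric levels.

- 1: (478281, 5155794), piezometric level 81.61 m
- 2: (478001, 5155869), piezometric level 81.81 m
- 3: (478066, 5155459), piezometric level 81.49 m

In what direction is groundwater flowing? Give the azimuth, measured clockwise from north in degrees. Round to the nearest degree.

143°

Taking 1 as reference: 2−1 = (-280, 75, +0.20); 3−1 = (-215, -335, -0.12).
Solve a·Δx + b·Δy = Δh: det = (-280)·(-335) − (-215)·75 = 109925.
∂h/∂x = [(+0.20)·(-335) − (-0.12)·75] / 109925 = -0.0005276
∂h/∂y = [(-280)·(-0.12) − (-215)·(+0.20)] / 109925 = +0.0006968
Flow direction (−∇h) has components (+0.0005276 E, -0.0006968 N).
Azimuth = atan2(E, N) = atan2(+0.0005276, -0.0006968) = 142.9° ≈ 143°.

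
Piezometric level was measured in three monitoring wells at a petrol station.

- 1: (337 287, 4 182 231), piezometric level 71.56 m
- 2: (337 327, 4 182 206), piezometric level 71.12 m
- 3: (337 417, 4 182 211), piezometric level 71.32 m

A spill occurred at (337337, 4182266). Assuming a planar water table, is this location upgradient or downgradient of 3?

upgradient

Taking 1 as reference: 2−1 = (40, -25, -0.44); 3−1 = (130, -20, -0.24).
Solve a·Δx + b·Δy = Δh: det = 40·(-20) − 130·(-25) = 2450.
∂h/∂x = [(-0.44)·(-20) − (-0.24)·(-25)] / 2450 = +0.001143
∂h/∂y = [40·(-0.24) − 130·(-0.44)] / 2450 = +0.01943
Head at (337337, 4182266) = 71.56 + (+0.001143)·(50) + (+0.01943)·(35) = 72.30 m.
That is higher than the 71.32 m at 3, so the point is upgradient.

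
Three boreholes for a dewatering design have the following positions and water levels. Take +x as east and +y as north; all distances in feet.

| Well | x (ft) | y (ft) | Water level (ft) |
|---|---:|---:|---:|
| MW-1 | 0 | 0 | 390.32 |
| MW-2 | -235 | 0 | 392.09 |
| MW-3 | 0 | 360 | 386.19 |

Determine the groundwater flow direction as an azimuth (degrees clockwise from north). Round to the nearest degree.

∂h/∂x = (392.09 − 390.32) / (-235 − 0) = -0.007532
∂h/∂y = (386.19 − 390.32) / (360 − 0) = -0.01147
Flow direction (−∇h) has components (+0.007532 E, +0.01147 N).
Azimuth = atan2(E, N) = atan2(+0.007532, +0.01147) = 33.3° ≈ 033°.

033°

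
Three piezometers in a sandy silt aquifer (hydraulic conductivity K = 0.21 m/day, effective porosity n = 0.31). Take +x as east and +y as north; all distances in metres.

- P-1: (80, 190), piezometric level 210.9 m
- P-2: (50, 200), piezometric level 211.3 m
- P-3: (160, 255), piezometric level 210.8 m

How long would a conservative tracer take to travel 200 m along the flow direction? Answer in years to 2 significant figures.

Taking P-1 as reference: P-2−P-1 = (-30, 10, +0.4); P-3−P-1 = (80, 65, -0.1).
Determinant of the coordinate differences = (-30)·65 − 80·10 = -2750.
∂h/∂x = [(+0.4)·65 − (-0.1)·10] / -2750 = -0.009818
∂h/∂y = [(-30)·(-0.1) − 80·(+0.4)] / -2750 = +0.01055
|∇h| = √(-0.009818² + 0.01055²) = 0.01441
Seepage velocity v = K·i/n = 0.21 × 0.01441 / 0.31 = 0.009762 m/day.
t = 200 / 0.009762 = 2.049e+04 days = 56.1 years.

56 years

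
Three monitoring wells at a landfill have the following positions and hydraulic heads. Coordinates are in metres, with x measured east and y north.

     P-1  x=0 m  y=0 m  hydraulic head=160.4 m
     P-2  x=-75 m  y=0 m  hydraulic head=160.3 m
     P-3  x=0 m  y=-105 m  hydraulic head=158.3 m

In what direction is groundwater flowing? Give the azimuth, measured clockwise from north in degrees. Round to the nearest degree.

184°

∂h/∂x = (160.3 − 160.4) / (-75 − 0) = +0.001333
∂h/∂y = (158.3 − 160.4) / (-105 − 0) = +0.02000
Flow direction (−∇h) has components (-0.001333 E, -0.02000 N).
Azimuth = atan2(E, N) = atan2(-0.001333, -0.02000) = 183.8° ≈ 184°.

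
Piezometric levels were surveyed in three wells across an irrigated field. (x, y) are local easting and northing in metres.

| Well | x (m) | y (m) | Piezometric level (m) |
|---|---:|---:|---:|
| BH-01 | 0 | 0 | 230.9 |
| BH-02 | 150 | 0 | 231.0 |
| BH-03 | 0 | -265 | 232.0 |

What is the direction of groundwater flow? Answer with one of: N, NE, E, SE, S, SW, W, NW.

∂h/∂x = (231.0 − 230.9) / (150 − 0) = +0.0006667
∂h/∂y = (232.0 − 230.9) / (-265 − 0) = -0.004151
Flow = −∇h = (-0.0006667 east, +0.004151 north), which points north.

N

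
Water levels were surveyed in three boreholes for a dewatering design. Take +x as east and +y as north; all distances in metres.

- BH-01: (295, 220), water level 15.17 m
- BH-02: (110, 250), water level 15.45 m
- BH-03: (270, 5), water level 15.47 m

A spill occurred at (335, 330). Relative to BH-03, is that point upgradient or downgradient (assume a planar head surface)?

Three-point gradient (reference BH-01): Δ to BH-02 = (-185, 30, +0.28), Δ to BH-03 = (-25, -215, +0.30).
∂h/∂x = -0.001708, ∂h/∂y = -0.001197 (det = 40525).
Head at (335, 330) = 15.17 + (-0.001708)·(40) + (-0.001197)·(110) = 14.97 m.
That is lower than the 15.47 m at BH-03, so the point is downgradient.

downgradient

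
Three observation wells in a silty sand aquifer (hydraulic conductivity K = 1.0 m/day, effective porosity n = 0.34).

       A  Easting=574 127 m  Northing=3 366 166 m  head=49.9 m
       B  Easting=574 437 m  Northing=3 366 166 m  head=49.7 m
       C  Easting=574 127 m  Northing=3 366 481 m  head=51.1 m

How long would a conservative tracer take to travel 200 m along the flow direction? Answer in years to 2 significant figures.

∂h/∂x = (49.7 − 49.9) / (574437 − 574127) = -0.0006452
∂h/∂y = (51.1 − 49.9) / (3366481 − 3366166) = +0.003810
|∇h| = √(-0.0006452² + 0.003810²) = 0.003864
Seepage velocity v = K·i/n = 1.0 × 0.003864 / 0.34 = 0.01136 m/day.
t = 200 / 0.01136 = 1.761e+04 days = 48.2 years.

48 years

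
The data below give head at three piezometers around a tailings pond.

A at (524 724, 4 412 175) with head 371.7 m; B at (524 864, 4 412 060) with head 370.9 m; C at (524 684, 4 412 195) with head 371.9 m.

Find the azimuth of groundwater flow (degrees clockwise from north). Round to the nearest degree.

120°

With h = a·x + b·y + c and A as origin, the differences give:
  140·a + (-115)·b = -0.8
  (-40)·a + 20·b = +0.2
Eliminate b (×20 and ×(-115), subtract): -1800·a = 7.00 → a = ∂h/∂x = -0.003889
Back-substitute: b = ∂h/∂y = +0.002222.
Flow direction (−∇h) has components (+0.003889 E, -0.002222 N).
Azimuth = atan2(E, N) = atan2(+0.003889, -0.002222) = 119.7° ≈ 120°.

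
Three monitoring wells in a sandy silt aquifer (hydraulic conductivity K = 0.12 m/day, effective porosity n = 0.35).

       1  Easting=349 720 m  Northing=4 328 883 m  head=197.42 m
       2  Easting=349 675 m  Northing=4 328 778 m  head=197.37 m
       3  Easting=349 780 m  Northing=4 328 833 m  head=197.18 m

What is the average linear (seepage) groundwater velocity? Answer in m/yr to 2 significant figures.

Three-point gradient (reference 1): Δ to 2 = (-45, -105, -0.05), Δ to 3 = (60, -50, -0.24).
∂h/∂x = -0.002655, ∂h/∂y = +0.001614 (det = 8550).
|∇h| = √(-0.002655² + 0.001614²) = 0.003107
Seepage velocity v = K·i/n = 0.12 × 0.003107 / 0.35 = 0.001065 m/day = 0.389 m/yr.

0.39 m/yr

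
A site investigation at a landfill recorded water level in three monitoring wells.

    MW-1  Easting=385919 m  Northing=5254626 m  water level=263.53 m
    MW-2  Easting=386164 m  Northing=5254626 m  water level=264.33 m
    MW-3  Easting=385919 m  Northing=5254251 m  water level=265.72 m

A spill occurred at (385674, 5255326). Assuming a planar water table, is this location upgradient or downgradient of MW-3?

∂h/∂x = (264.33 − 263.53) / (386164 − 385919) = +0.003265
∂h/∂y = (265.72 − 263.53) / (5254251 − 5254626) = -0.005840
Head at (385674, 5255326) = 263.53 + (+0.003265)·(-245) + (-0.005840)·(700) = 258.64 m.
That is lower than the 265.72 m at MW-3, so the point is downgradient.

downgradient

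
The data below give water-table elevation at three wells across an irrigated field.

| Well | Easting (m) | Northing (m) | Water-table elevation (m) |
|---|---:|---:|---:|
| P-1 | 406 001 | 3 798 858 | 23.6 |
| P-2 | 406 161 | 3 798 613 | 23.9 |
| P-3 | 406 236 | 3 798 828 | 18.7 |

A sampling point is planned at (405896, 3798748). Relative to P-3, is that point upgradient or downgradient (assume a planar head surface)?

Taking P-1 as reference: P-2−P-1 = (160, -245, +0.3); P-3−P-1 = (235, -30, -4.9).
Determinant of the coordinate differences = 160·(-30) − 235·(-245) = 52775.
∂h/∂x = [(+0.3)·(-30) − (-4.9)·(-245)] / 52775 = -0.02292
∂h/∂y = [160·(-4.9) − 235·(+0.3)] / 52775 = -0.01619
Head at (405896, 3798748) = 23.6 + (-0.02292)·(-105) + (-0.01619)·(-110) = 27.79 m.
That is higher than the 18.7 m at P-3, so the point is upgradient.

upgradient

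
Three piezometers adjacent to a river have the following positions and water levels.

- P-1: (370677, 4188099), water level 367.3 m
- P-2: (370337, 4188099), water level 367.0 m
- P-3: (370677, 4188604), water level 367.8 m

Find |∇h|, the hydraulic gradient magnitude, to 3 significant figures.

0.00133

∂h/∂x = (367.0 − 367.3) / (370337 − 370677) = +0.0008824
∂h/∂y = (367.8 − 367.3) / (4188604 − 4188099) = +0.0009901
|∇h| = √(0.0008824² + 0.0009901²) = 0.001326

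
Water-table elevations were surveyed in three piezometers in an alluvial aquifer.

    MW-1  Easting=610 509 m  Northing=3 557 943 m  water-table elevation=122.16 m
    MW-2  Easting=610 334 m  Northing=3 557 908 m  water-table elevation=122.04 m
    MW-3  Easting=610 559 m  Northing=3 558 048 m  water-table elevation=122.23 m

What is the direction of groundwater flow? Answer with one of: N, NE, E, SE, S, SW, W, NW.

SW

Taking MW-1 as reference: MW-2−MW-1 = (-175, -35, -0.12); MW-3−MW-1 = (50, 105, +0.07).
Solve a·Δx + b·Δy = Δh: det = (-175)·105 − 50·(-35) = -16625.
∂h/∂x = [(-0.12)·105 − (+0.07)·(-35)] / -16625 = +0.0006105
∂h/∂y = [(-175)·(+0.07) − 50·(-0.12)] / -16625 = +0.0003759
Flow = −∇h = (-0.0006105 east, -0.0003759 north), which points southwest.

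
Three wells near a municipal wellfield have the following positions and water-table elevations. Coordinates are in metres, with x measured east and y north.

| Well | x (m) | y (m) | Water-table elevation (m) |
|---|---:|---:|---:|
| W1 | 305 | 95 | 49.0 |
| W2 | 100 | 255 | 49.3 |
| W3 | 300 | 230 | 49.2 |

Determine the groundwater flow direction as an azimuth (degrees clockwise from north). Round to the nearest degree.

168°

With h = a·x + b·y + c and W1 as origin, the differences give:
  (-205)·a + 160·b = +0.3
  (-5)·a + 135·b = +0.2
Eliminate b (×135 and ×160, subtract): -26875·a = 8.50 → a = ∂h/∂x = -0.0003163
Back-substitute: b = ∂h/∂y = +0.001470.
Flow direction (−∇h) has components (+0.0003163 E, -0.001470 N).
Azimuth = atan2(E, N) = atan2(+0.0003163, -0.001470) = 167.9° ≈ 168°.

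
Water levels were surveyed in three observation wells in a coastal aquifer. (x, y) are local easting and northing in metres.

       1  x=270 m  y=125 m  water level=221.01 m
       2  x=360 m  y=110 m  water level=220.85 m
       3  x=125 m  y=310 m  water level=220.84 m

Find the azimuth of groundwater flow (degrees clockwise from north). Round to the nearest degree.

Differences from 1: to 2 (Δx, Δy, Δh) = (90, -15, -0.16); to 3 = (-145, 185, -0.17).
Determinant of the coordinate differences = 90·185 − (-145)·(-15) = 14475.
∂h/∂x = [(-0.16)·185 − (-0.17)·(-15)] / 14475 = -0.002221
∂h/∂y = [90·(-0.17) − (-145)·(-0.16)] / 14475 = -0.002660
Flow direction (−∇h) has components (+0.002221 E, +0.002660 N).
Azimuth = atan2(E, N) = atan2(+0.002221, +0.002660) = 39.9° ≈ 040°.

040°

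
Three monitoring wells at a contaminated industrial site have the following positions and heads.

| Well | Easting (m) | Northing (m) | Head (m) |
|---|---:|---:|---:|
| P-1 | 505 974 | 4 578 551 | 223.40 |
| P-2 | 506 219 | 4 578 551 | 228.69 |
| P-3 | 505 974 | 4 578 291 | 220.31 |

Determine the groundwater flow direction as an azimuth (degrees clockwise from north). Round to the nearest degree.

∂h/∂x = (228.69 − 223.40) / (506219 − 505974) = +0.02159
∂h/∂y = (220.31 − 223.40) / (4578291 − 4578551) = +0.01188
Flow direction (−∇h) has components (-0.02159 E, -0.01188 N).
Azimuth = atan2(E, N) = atan2(-0.02159, -0.01188) = 241.2° ≈ 241°.

241°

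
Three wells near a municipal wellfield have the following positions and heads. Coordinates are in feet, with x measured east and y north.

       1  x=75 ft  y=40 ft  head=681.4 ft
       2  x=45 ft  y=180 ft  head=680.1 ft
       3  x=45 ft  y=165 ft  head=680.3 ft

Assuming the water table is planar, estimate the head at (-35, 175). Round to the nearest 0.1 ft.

Differences from 1: to 2 (Δx, Δy, Δh) = (-30, 140, -1.3); to 3 = (-30, 125, -1.1).
Solve a·Δx + b·Δy = Δh: det = (-30)·125 − (-30)·140 = 450.
∂h/∂x = [(-1.3)·125 − (-1.1)·140] / 450 = -0.01889
∂h/∂y = [(-30)·(-1.1) − (-30)·(-1.3)] / 450 = -0.01333
h(-35, 175) = 681.4 + (-0.01889)·(-110) + (-0.01333)·(135) = 681.4 +2.078 -1.800 = 681.678 ft.

681.7 ft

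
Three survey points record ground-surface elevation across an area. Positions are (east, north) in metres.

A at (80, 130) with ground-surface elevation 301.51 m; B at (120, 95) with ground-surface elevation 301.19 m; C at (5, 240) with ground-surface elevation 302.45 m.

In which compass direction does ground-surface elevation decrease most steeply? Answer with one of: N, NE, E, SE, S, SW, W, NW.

With z = a·x + b·y + c and A as origin, the differences give:
  40·a + (-35)·b = -0.32
  (-75)·a + 110·b = +0.94
Eliminate b (×110 and ×(-35), subtract): 1775·a = -2.300 → a = ∂z/∂x = -0.001296
Back-substitute: b = ∂z/∂y = +0.007662.
Steepest decrease is along −∇f = (+0.001296 E, -0.007662 N) → south.

S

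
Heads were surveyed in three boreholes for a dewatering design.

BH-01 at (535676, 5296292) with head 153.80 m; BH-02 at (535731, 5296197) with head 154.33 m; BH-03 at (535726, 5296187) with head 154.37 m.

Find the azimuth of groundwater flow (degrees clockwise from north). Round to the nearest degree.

343°

Taking BH-01 as reference: BH-02−BH-01 = (55, -95, +0.53); BH-03−BH-01 = (50, -105, +0.57).
Solve a·Δx + b·Δy = Δh: det = 55·(-105) − 50·(-95) = -1025.
∂h/∂x = [(+0.53)·(-105) − (+0.57)·(-95)] / -1025 = +0.001463
∂h/∂y = [55·(+0.57) − 50·(+0.53)] / -1025 = -0.004732
Flow direction (−∇h) has components (-0.001463 E, +0.004732 N).
Azimuth = atan2(E, N) = atan2(-0.001463, +0.004732) = 342.8° ≈ 343°.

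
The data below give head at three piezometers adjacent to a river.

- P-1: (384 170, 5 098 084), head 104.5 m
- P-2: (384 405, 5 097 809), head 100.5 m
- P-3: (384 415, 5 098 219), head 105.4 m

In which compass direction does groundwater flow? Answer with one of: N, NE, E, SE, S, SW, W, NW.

S

Taking P-1 as reference: P-2−P-1 = (235, -275, -4.0); P-3−P-1 = (245, 135, +0.9).
Solve a·Δx + b·Δy = Δh: det = 235·135 − 245·(-275) = 99100.
∂h/∂x = [(-4.0)·135 − (+0.9)·(-275)] / 99100 = -0.002952
∂h/∂y = [235·(+0.9) − 245·(-4.0)] / 99100 = +0.01202
Flow = −∇h = (+0.002952 east, -0.01202 north), which points south.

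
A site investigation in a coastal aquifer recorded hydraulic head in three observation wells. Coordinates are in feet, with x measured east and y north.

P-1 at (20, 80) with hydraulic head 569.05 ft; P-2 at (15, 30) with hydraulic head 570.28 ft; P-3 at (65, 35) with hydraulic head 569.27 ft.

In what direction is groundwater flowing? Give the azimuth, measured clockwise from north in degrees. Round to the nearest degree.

Differences from P-1: to P-2 (Δx, Δy, Δh) = (-5, -50, +1.23); to P-3 = (45, -45, +0.22).
Determinant of the coordinate differences = (-5)·(-45) − 45·(-50) = 2475.
∂h/∂x = [(+1.23)·(-45) − (+0.22)·(-50)] / 2475 = -0.01792
∂h/∂y = [(-5)·(+0.22) − 45·(+1.23)] / 2475 = -0.02281
Flow direction (−∇h) has components (+0.01792 E, +0.02281 N).
Azimuth = atan2(E, N) = atan2(+0.01792, +0.02281) = 38.2° ≈ 038°.

038°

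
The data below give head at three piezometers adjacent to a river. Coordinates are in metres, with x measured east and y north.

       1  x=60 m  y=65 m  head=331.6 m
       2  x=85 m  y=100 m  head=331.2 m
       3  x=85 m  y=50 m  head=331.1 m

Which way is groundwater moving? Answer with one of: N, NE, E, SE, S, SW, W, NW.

E

Differences from 1: to 2 (Δx, Δy, Δh) = (25, 35, -0.4); to 3 = (25, -15, -0.5).
Determinant of the coordinate differences = 25·(-15) − 25·35 = -1250.
∂h/∂x = [(-0.4)·(-15) − (-0.5)·35] / -1250 = -0.01880
∂h/∂y = [25·(-0.5) − 25·(-0.4)] / -1250 = +0.002000
Flow = −∇h = (+0.01880 east, -0.002000 north), which points east.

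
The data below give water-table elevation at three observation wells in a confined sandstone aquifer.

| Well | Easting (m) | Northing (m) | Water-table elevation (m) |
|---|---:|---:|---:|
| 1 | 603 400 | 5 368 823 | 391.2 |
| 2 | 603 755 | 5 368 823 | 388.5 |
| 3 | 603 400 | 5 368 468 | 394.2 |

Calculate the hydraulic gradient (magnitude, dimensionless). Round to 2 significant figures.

∂h/∂x = (388.5 − 391.2) / (603755 − 603400) = -0.007606
∂h/∂y = (394.2 − 391.2) / (5368468 − 5368823) = -0.008451
|∇h| = √(-0.007606² + -0.008451²) = 0.01137

0.011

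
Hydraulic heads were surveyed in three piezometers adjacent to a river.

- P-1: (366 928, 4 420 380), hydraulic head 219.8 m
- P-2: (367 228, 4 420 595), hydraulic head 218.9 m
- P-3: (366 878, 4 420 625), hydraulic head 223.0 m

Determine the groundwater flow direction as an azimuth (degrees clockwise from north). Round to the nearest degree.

135°

Taking P-1 as reference: P-2−P-1 = (300, 215, -0.9); P-3−P-1 = (-50, 245, +3.2).
Solve a·Δx + b·Δy = Δh: det = 300·245 − (-50)·215 = 84250.
∂h/∂x = [(-0.9)·245 − (+3.2)·215] / 84250 = -0.01078
∂h/∂y = [300·(+3.2) − (-50)·(-0.9)] / 84250 = +0.01086
Flow direction (−∇h) has components (+0.01078 E, -0.01086 N).
Azimuth = atan2(E, N) = atan2(+0.01078, -0.01086) = 135.2° ≈ 135°.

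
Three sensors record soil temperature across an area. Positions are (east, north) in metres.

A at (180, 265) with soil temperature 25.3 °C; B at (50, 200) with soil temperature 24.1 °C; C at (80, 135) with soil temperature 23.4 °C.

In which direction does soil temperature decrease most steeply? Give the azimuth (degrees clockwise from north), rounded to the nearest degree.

194°

With T = a·x + b·y + c and A as origin, the differences give:
  (-130)·a + (-65)·b = -1.2
  (-100)·a + (-130)·b = -1.9
Eliminate b (×(-130) and ×(-65), subtract): 10400·a = 32.50 → a = ∂T/∂x = +0.003125
Back-substitute: b = ∂T/∂y = +0.01221.
Steepest decrease is along −∇f: components (-0.003125 E, -0.01221 N).
Azimuth = atan2(-0.003125, -0.01221) = 194.4° ≈ 194°.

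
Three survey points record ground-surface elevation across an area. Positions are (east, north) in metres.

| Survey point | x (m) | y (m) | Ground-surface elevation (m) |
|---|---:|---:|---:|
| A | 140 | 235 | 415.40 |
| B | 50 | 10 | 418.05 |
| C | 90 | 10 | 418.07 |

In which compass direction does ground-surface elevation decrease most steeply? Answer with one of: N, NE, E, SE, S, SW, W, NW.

N

Three-point gradient (reference A): Δ to B = (-90, -225, +2.65), Δ to C = (-50, -225, +2.67).
∂z/∂x = +0.0005000, ∂z/∂y = -0.01198 (det = 9000).
Steepest decrease is along −∇f = (-0.0005000 E, +0.01198 N) → north.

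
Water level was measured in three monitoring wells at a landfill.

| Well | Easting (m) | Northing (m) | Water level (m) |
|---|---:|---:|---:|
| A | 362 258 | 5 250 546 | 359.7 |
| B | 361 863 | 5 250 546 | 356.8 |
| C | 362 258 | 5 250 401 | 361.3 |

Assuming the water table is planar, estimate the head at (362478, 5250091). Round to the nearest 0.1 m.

Differences from A: to B (Δx, Δy, Δh) = (-395, 0, -2.9); to C = (0, -145, +1.6).
Determinant of the coordinate differences = (-395)·(-145) − 0·0 = 57275.
∂h/∂x = [(-2.9)·(-145) − (+1.6)·0] / 57275 = +0.007342
∂h/∂y = [(-395)·(+1.6) − 0·(-2.9)] / 57275 = -0.01103
h(362478, 5250091) = 359.7 + (+0.007342)·(220) + (-0.01103)·(-455) = 359.7 +1.615 +5.021 = 366.336 m.

366.3 m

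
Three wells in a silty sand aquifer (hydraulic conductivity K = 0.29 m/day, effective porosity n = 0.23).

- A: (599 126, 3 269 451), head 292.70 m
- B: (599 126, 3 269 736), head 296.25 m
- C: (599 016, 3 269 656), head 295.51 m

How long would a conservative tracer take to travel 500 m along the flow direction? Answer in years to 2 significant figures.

86 years

Taking A as reference: B−A = (0, 285, +3.55); C−A = (-110, 205, +2.81).
Solve a·Δx + b·Δy = Δh: det = 0·205 − (-110)·285 = 31350.
∂h/∂x = [(+3.55)·205 − (+2.81)·285] / 31350 = -0.002332
∂h/∂y = [0·(+2.81) − (-110)·(+3.55)] / 31350 = +0.01246
|∇h| = √(-0.002332² + 0.01246²) = 0.01268
Seepage velocity v = K·i/n = 0.29 × 0.01268 / 0.23 = 0.01599 m/day.
t = 500 / 0.01599 = 3.127e+04 days = 85.6 years.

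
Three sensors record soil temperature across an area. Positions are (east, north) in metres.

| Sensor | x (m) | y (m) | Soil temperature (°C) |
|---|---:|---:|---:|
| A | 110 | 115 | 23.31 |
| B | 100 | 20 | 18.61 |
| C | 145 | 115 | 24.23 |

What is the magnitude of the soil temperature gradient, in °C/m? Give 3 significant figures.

With T = a·x + b·y + c and A as origin, the differences give:
  (-10)·a + (-95)·b = -4.70
  35·a + 0·b = +0.92
Eliminate b (×0 and ×(-95), subtract): 3325·a = 87.400 → a = ∂T/∂x = +0.02629
Back-substitute: b = ∂T/∂y = +0.04671.
|∇f| = √(0.02629² + 0.04671²) = 0.0536 °C/m

0.0536 °C/m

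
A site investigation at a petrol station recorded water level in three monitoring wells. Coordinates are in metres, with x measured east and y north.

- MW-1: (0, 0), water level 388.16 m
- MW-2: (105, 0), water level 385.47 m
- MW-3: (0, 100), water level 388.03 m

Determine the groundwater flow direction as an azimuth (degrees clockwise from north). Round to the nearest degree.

∂h/∂x = (385.47 − 388.16) / (105 − 0) = -0.02562
∂h/∂y = (388.03 − 388.16) / (100 − 0) = -0.001300
Flow direction (−∇h) has components (+0.02562 E, +0.001300 N).
Azimuth = atan2(E, N) = atan2(+0.02562, +0.001300) = 87.1° ≈ 087°.

087°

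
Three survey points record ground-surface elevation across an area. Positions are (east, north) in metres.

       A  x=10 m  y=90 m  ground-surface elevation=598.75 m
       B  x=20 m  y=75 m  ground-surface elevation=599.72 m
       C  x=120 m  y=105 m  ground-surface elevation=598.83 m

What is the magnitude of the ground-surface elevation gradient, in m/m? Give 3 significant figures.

Taking A as reference: B−A = (10, -15, +0.97); C−A = (110, 15, +0.08).
Determinant of the coordinate differences = 10·15 − 110·(-15) = 1800.
∂z/∂x = [(+0.97)·15 − (+0.08)·(-15)] / 1800 = +0.008750
∂z/∂y = [10·(+0.08) − 110·(+0.97)] / 1800 = -0.05883
|∇f| = √(0.008750² + -0.05883²) = 0.05948 m/m

0.0595 m/m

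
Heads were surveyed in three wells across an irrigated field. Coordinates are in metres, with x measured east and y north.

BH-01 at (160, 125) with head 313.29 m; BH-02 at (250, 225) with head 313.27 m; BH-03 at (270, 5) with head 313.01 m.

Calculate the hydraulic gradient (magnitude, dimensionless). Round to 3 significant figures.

0.00175

Differences from BH-01: to BH-02 (Δx, Δy, Δh) = (90, 100, -0.02); to BH-03 = (110, -120, -0.28).
Determinant of the coordinate differences = 90·(-120) − 110·100 = -21800.
∂h/∂x = [(-0.02)·(-120) − (-0.28)·100] / -21800 = -0.001394
∂h/∂y = [90·(-0.28) − 110·(-0.02)] / -21800 = +0.001055
|∇h| = √(-0.001394² + 0.001055²) = 0.001748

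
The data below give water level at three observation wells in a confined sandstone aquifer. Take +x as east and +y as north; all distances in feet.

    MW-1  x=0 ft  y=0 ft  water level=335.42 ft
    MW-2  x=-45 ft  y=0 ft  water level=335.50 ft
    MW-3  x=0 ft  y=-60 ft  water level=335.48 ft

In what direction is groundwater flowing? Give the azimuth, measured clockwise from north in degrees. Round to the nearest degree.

061°

∂h/∂x = (335.50 − 335.42) / (-45 − 0) = -0.001778
∂h/∂y = (335.48 − 335.42) / (-60 − 0) = -0.001000
Flow direction (−∇h) has components (+0.001778 E, +0.001000 N).
Azimuth = atan2(E, N) = atan2(+0.001778, +0.001000) = 60.6° ≈ 061°.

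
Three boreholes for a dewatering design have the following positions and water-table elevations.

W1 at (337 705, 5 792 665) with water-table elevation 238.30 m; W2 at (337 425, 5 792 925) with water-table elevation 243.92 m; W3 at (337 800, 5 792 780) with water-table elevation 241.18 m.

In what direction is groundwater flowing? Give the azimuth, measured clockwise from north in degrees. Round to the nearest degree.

Differences from W1: to W2 (Δx, Δy, Δh) = (-280, 260, +5.62); to W3 = (95, 115, +2.88).
Solve a·Δx + b·Δy = Δh: det = (-280)·115 − 95·260 = -56900.
∂h/∂x = [(+5.62)·115 − (+2.88)·260] / -56900 = +0.001801
∂h/∂y = [(-280)·(+2.88) − 95·(+5.62)] / -56900 = +0.02356
Flow direction (−∇h) has components (-0.001801 E, -0.02356 N).
Azimuth = atan2(E, N) = atan2(-0.001801, -0.02356) = 184.4° ≈ 184°.

184°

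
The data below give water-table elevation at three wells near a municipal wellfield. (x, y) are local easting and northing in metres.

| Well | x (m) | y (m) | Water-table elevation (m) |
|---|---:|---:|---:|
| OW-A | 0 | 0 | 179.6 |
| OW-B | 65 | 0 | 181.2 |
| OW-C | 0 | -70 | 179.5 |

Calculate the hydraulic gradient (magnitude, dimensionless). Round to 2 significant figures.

∂h/∂x = (181.2 − 179.6) / (65 − 0) = +0.02462
∂h/∂y = (179.5 − 179.6) / (-70 − 0) = +0.001429
|∇h| = √(0.02462² + 0.001429²) = 0.02466

0.025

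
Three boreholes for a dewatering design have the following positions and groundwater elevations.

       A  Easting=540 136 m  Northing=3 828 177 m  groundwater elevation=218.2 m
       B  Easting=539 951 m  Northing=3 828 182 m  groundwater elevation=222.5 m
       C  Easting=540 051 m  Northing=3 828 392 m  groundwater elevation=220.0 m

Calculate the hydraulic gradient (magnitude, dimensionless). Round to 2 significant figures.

Differences from A: to B (Δx, Δy, Δh) = (-185, 5, +4.3); to C = (-85, 215, +1.8).
Determinant of the coordinate differences = (-185)·215 − (-85)·5 = -39350.
∂h/∂x = [(+4.3)·215 − (+1.8)·5] / -39350 = -0.02327
∂h/∂y = [(-185)·(+1.8) − (-85)·(+4.3)] / -39350 = -0.0008259
|∇h| = √(-0.02327² + -0.0008259²) = 0.02328

0.023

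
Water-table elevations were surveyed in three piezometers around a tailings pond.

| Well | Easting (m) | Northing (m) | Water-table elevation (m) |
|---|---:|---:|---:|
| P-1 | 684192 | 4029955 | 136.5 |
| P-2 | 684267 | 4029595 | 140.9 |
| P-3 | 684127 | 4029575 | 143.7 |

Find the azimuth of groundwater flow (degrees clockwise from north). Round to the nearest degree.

048°

Three-point gradient (reference P-1): Δ to P-2 = (75, -360, +4.4), Δ to P-3 = (-65, -380, +7.2).
∂h/∂x = -0.01773, ∂h/∂y = -0.01592 (det = -51900).
Flow direction (−∇h) has components (+0.01773 E, +0.01592 N).
Azimuth = atan2(E, N) = atan2(+0.01773, +0.01592) = 48.1° ≈ 048°.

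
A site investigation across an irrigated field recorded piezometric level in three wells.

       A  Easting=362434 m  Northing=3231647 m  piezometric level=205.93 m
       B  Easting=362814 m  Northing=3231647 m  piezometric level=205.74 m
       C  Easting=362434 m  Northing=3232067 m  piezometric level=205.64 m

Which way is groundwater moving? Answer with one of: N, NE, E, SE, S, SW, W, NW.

NE

∂h/∂x = (205.74 − 205.93) / (362814 − 362434) = -0.0005000
∂h/∂y = (205.64 − 205.93) / (3232067 − 3231647) = -0.0006905
Flow = −∇h = (+0.0005000 east, +0.0006905 north), which points northeast.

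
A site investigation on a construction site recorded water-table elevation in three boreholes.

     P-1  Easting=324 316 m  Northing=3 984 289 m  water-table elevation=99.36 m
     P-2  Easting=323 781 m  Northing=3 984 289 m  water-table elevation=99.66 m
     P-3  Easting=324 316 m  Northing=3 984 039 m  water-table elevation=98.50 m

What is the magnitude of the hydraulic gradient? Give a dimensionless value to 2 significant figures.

∂h/∂x = (99.66 − 99.36) / (323781 − 324316) = -0.0005607
∂h/∂y = (98.50 − 99.36) / (3984039 − 3984289) = +0.003440
|∇h| = √(-0.0005607² + 0.003440²) = 0.003485

0.0035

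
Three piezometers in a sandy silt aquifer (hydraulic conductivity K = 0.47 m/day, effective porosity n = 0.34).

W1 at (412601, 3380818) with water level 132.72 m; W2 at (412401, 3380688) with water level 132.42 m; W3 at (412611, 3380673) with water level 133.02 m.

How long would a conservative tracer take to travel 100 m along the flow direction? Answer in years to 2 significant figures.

60 years

Three-point gradient (reference W1): Δ to W2 = (-200, -130, -0.30), Δ to W3 = (10, -145, +0.30).
∂h/∂x = +0.002723, ∂h/∂y = -0.001881 (det = 30300).
|∇h| = √(0.002723² + -0.001881²) = 0.00331
Seepage velocity v = K·i/n = 0.47 × 0.00331 / 0.34 = 0.004576 m/day.
t = 100 / 0.004576 = 2.185e+04 days = 59.8 years.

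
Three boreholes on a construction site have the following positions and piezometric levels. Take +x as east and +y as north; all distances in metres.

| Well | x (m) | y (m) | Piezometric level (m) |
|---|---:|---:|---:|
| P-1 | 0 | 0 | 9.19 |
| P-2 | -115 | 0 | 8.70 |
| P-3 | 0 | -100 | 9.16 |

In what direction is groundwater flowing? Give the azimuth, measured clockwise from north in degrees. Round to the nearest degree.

266°

∂h/∂x = (8.70 − 9.19) / (-115 − 0) = +0.004261
∂h/∂y = (9.16 − 9.19) / (-100 − 0) = +0.0003000
Flow direction (−∇h) has components (-0.004261 E, -0.0003000 N).
Azimuth = atan2(E, N) = atan2(-0.004261, -0.0003000) = 266.0° ≈ 266°.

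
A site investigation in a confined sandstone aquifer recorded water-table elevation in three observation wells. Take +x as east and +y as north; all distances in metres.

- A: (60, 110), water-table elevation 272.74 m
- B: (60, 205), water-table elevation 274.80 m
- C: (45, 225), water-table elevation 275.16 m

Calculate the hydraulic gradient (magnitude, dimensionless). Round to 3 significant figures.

With h = a·x + b·y + c and A as origin, the differences give:
  0·a + 95·b = +2.06
  (-15)·a + 115·b = +2.42
Eliminate b (×115 and ×95, subtract): 1425·a = 7.000 → a = ∂h/∂x = +0.004912
Back-substitute: b = ∂h/∂y = +0.02168.
|∇h| = √(0.004912² + 0.02168²) = 0.02223

0.0222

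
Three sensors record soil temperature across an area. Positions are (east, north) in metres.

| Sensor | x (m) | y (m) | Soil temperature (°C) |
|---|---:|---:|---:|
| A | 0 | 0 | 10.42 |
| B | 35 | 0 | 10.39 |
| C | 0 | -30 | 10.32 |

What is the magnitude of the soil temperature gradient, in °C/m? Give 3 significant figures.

0.00344 °C/m

∂T/∂x = (10.39 − 10.42) / (35 − 0) = -0.0008571
∂T/∂y = (10.32 − 10.42) / (-30 − 0) = +0.003333
|∇f| = √(-0.0008571² + 0.003333²) = 0.003441 °C/m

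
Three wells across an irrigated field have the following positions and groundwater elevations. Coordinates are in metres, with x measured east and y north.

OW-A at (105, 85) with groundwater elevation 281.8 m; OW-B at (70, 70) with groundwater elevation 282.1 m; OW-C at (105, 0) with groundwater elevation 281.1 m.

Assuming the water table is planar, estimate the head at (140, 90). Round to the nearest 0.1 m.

Three-point gradient (reference OW-A): Δ to OW-B = (-35, -15, +0.3), Δ to OW-C = (0, -85, -0.7).
∂h/∂x = -0.01210, ∂h/∂y = +0.008235 (det = 2975).
h(140, 90) = 281.8 + (-0.01210)·(35) + (+0.008235)·(5) = 281.8 -0.424 +0.041 = 281.418 m.

281.4 m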